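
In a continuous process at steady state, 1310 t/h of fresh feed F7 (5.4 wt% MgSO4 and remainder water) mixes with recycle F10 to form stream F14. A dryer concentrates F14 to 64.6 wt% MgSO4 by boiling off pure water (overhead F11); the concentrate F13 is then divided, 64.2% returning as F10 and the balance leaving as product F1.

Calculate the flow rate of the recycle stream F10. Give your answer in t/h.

196.4 t/h

Overall MgSO4 balance (none leaves overhead): MgSO4 in fresh feed = MgSO4 in product, i.e. 1310×0.054 = (1−0.642)·F13·0.646.
F13 = 70.74/(0.646×0.358) = 305.88 t/h.
Recycle F10 = 0.642×305.88 = 196.37 t/h.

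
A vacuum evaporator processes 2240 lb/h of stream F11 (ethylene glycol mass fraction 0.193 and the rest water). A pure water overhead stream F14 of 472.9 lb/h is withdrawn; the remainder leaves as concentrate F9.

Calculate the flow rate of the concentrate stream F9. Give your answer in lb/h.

Concentrate = 2240 − 472.9 = 1767.1 lb/h.

1767 lb/h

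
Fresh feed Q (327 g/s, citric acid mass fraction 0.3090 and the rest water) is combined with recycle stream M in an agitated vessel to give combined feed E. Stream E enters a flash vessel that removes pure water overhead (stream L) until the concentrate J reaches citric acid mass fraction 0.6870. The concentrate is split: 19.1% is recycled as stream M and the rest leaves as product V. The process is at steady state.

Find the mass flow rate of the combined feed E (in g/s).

361.7 g/s

Overall citric acid balance (none leaves overhead): citric acid in fresh feed = citric acid in product, i.e. 327×0.309 = (1−0.191)·J·0.687.
J = 101.04/(0.687×0.809) = 181.8 g/s.
Recycle M = 0.191×181.8 = 34.724 g/s.
Combined feed E = 327 + 34.724 = 361.72 g/s.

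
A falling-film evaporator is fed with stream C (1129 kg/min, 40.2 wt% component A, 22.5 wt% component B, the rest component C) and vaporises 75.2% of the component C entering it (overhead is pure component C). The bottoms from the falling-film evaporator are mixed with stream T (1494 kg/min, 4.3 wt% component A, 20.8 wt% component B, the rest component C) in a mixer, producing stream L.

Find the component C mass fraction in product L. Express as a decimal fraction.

Vapour removed = 0.752×0.373×1129 = 316.68 kg/min; concentrate = 812.32 kg/min.
component C reaching the mixer = 104.44 (from concentrate) + 1494×0.749 = 1223.4 kg/min.
Product flow = 812.32 + 1494 = 2306.3 kg/min; component C fraction = 0.530.

0.530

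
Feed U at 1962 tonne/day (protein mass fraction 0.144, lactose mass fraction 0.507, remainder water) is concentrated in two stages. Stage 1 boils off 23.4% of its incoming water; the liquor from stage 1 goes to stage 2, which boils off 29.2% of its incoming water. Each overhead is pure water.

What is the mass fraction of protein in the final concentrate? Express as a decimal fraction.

0.171

water in feed = 1962×0.349 = 684.74 tonne/day.
After stage 1: water left = (1−0.234)×684.74 = 524.51; stream total = 1801.8 tonne/day.
After stage 2: water left = (1−0.292)×524.51 = 371.35; final concentrate = 1648.6 tonne/day.
protein fraction = 282.53/1648.6 = 0.171.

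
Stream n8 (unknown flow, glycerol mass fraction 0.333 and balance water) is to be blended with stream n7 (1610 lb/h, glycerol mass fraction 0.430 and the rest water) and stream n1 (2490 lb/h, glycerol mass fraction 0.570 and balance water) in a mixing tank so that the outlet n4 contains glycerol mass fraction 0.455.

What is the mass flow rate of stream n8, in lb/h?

Let n8 be the unknown flow. Total out = 4100 + n8.
glycerol balance: 2111.6 + 0.333·n8 = 0.455·(4100 + n8)
(0.333 − 0.455)·n8 = 0.455×4100 − 2111.6 = -246.1
n8 = -246.1 / -0.122 = 2017.2 lb/h

2017 lb/h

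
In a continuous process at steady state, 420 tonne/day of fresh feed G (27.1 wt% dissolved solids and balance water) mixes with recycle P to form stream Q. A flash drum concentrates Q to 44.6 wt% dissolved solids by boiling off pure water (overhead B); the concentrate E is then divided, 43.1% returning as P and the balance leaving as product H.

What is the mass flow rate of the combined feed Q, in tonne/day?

613.3 tonne/day

Overall dissolved solids balance (none leaves overhead): dissolved solids in fresh feed = dissolved solids in product, i.e. 420×0.271 = (1−0.431)·E·0.446.
E = 113.82/(0.446×0.569) = 448.51 tonne/day.
Recycle P = 0.431×448.51 = 193.31 tonne/day.
Combined feed Q = 420 + 193.31 = 613.31 tonne/day.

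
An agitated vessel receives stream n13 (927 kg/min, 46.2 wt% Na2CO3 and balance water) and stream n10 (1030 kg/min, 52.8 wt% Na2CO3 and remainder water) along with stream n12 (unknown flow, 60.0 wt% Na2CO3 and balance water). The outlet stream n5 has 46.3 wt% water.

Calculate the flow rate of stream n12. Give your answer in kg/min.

1251 kg/min

Let n12 be the unknown flow. Total out = 1957 + n12.
water balance: 984.89 + 0.400·n12 = 0.463·(1957 + n12)
(0.400 − 0.463)·n12 = 0.463×1957 − 984.89 = -78.795
n12 = -78.795 / -0.063 = 1250.7 kg/min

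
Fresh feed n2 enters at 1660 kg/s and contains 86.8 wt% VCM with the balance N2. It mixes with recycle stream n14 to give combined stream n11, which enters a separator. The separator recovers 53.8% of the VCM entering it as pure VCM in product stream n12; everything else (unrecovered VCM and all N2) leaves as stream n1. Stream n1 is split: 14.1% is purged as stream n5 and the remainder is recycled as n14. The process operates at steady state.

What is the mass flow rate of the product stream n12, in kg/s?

1285 kg/s

VCM in n11: m_A = 1660×0.868 + (1−0.141)·(1−0.538)·m_A, so m_A = 1440.9/0.6031 = 2389 kg/s.
Product n12 = 0.538×2389 = 1285.3 kg/s.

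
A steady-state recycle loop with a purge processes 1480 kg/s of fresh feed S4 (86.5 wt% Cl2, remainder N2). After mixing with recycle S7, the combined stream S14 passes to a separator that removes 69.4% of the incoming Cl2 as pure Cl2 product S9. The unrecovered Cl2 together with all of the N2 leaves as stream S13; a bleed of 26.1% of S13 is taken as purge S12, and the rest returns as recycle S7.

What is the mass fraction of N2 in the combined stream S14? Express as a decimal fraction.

0.316

N2 enters only via S4 and leaves only via the purge: 1480×0.135 = 0.261×(N2 in S13), and the separator passes all N2, so N2 in S14 = N2 in S13 = 765.52 kg/s.
Cl2 in S14: m_A = 1480×0.865 + (1−0.261)·(1−0.694)·m_A, so m_A = 1280.2/0.7739 = 1654.3 kg/s.
S14 = 1654.3 + 765.52 = 2419.8 kg/s.
N2 fraction in S14 = 765.52/2419.8 = 0.316.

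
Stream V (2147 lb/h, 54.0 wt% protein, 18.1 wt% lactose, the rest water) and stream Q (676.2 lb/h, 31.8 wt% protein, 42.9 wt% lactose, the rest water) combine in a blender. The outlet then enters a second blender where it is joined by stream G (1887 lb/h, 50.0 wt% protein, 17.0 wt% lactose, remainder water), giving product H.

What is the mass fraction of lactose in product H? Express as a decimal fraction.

0.2122

Overall, product flow = 4710.2 lb/h.
lactose in = 2147×0.181 + 676.2×0.429 + 1887×0.170 = 999.49 lb/h.
lactose fraction in H = 0.2122.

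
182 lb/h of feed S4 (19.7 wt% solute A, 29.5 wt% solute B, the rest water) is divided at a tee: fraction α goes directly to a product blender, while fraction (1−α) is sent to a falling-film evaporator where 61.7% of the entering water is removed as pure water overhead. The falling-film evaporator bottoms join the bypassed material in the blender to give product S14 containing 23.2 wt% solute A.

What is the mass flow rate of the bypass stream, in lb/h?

94.4 lb/h

All 182×0.197 = 35.854 lb/h of solute A reaches S14, so S14 = 35.854/0.232 = 154.54 lb/h and vapour = 27.457 lb/h.
The evaporator receives (1−α)·182 of feed at 0.508 water and removes 0.617 of that water:
0.617×0.508×(1−α)×182 = 27.457
(1−α) = 27.457/57.045 = 0.4813;  α = 0.5187.
Bypass flow = 0.5187×182 = 94.4 lb/h.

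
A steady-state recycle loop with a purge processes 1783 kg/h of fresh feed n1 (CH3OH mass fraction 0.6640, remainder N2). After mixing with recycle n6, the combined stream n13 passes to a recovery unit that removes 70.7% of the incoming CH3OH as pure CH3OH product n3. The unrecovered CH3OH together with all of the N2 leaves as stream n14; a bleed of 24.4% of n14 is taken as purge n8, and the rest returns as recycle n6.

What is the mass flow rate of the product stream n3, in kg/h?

CH3OH in n13: m_A = 1783×0.664 + (1−0.244)·(1−0.707)·m_A, so m_A = 1183.9/0.7785 = 1520.8 kg/h.
Product n3 = 0.707×1520.8 = 1075.2 kg/h.

1075 kg/h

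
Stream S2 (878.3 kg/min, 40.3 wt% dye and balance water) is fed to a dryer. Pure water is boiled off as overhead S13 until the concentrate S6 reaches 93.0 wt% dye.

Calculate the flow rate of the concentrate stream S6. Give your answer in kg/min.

dye is conserved: 878.3×0.403 = 353.95 kg/min all reports to the concentrate.
Concentrate = 353.95/(target fraction) = 380.6 kg/min.

380.6 kg/min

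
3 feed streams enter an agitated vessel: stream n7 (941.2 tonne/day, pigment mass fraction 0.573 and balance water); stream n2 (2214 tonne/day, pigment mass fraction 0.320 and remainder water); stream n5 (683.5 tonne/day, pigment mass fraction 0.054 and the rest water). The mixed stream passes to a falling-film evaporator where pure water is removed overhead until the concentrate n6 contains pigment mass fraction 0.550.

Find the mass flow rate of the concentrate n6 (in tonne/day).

pigment entering = 941.2×0.573 + 2214×0.320 + 683.5×0.054 = 1284.7 tonne/day.
All pigment reports to n6, so n6 = 1284.7/0.550 = 2335.8 tonne/day.

2336 tonne/day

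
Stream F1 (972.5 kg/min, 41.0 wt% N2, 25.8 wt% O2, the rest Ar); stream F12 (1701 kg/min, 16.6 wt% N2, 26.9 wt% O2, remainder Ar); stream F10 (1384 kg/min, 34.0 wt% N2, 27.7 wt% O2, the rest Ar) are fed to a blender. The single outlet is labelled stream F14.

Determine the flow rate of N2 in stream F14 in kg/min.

1152 kg/min

N2 out = N2 in = 972.5×0.410 + 1701×0.166 + 1384×0.340 = 1151.7 kg/min.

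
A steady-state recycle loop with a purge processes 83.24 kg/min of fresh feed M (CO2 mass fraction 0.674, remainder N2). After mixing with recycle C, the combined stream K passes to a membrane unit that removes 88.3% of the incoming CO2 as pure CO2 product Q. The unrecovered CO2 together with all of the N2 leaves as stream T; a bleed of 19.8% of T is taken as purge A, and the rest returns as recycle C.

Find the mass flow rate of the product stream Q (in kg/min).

CO2 in K: m_A = 83.24×0.674 + (1−0.198)·(1−0.883)·m_A, so m_A = 56.104/0.9062 = 61.913 kg/min.
Product Q = 0.883×61.913 = 54.669 kg/min.

54.67 kg/min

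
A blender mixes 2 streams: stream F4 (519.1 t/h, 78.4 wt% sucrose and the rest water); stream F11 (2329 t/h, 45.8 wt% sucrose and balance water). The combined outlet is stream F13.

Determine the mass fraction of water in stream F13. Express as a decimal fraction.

Total flow out = 519.1 + 2329 = 2848.1 t/h.
water in = 519.1×0.216 + 2329×0.542 = 1374.4 t/h.
water mass fraction in F13 = 1374.4/2848.1 = 0.483.

0.483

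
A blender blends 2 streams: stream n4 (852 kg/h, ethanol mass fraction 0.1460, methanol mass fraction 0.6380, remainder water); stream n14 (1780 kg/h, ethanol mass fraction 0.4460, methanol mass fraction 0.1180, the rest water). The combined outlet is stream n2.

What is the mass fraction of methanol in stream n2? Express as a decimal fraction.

Total flow out = 852 + 1780 = 2632 kg/h.
methanol in = 852×0.638 + 1780×0.118 = 753.62 kg/h.
methanol mass fraction in n2 = 753.62/2632 = 0.2863.

0.2863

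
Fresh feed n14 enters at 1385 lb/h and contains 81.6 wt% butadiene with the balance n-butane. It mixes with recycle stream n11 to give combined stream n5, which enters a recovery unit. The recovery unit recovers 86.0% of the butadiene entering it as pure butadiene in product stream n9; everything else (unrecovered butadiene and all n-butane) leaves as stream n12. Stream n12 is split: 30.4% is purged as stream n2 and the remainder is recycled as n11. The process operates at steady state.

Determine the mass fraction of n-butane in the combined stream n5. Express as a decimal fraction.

n-butane enters only via n14 and leaves only via the purge: 1385×0.184 = 0.304×(n-butane in n12), and the recovery unit passes all n-butane, so n-butane in n5 = n-butane in n12 = 838.29 lb/h.
butadiene in n5: m_A = 1385×0.816 + (1−0.304)·(1−0.860)·m_A, so m_A = 1130.2/0.9026 = 1252.2 lb/h.
n5 = 1252.2 + 838.29 = 2090.5 lb/h.
n-butane fraction in n5 = 838.29/2090.5 = 0.401.

0.401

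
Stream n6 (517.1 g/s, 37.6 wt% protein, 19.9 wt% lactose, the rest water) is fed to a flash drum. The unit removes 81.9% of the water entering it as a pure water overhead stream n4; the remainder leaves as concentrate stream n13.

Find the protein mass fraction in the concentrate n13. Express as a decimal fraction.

0.577

protein is not removed: 517.1×0.376 = 194.43 g/s of protein enters n13.
water entering = 517.1×0.425 = 219.77 g/s; overhead removed = 0.819×219.77 = 179.99 g/s.
Concentrate = 517.1 − 179.99 = 337.11 g/s.
Mass fraction = 194.43/337.11 = 0.577.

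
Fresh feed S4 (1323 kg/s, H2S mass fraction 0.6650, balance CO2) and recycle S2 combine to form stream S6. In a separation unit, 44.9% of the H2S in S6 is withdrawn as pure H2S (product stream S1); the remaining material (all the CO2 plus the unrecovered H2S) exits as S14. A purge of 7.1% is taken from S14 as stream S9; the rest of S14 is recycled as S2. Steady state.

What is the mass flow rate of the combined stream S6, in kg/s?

8045 kg/s

CO2 enters only via S4 and leaves only via the purge: 1323×0.335 = 0.071×(CO2 in S14), and the separation unit passes all CO2, so CO2 in S6 = CO2 in S14 = 6242.3 kg/s.
H2S in S6: m_A = 1323×0.665 + (1−0.071)·(1−0.449)·m_A, so m_A = 879.8/0.4881 = 1802.4 kg/s.
S6 = 1802.4 + 6242.3 = 8044.7 kg/s.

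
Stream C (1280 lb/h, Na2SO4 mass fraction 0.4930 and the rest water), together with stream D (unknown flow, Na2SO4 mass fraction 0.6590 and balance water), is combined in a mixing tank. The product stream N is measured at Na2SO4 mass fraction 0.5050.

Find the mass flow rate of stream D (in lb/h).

99.74 lb/h

Let D be the unknown flow. Total out = 1280 + D.
Na2SO4 balance: 631.04 + 0.659·D = 0.505·(1280 + D)
(0.659 − 0.505)·D = 0.505×1280 − 631.04 = 15.36
D = 15.36 / 0.154 = 99.74 lb/h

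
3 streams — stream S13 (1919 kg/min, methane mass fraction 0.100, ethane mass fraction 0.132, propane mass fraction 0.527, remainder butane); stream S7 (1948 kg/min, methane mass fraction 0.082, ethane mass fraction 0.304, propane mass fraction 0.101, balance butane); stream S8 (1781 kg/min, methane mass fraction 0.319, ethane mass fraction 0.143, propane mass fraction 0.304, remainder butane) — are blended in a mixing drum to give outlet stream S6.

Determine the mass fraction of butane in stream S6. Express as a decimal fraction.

0.333

Total flow out = 1919 + 1948 + 1781 = 5648 kg/min.
butane in = 1919×0.241 + 1948×0.513 + 1781×0.234 = 1878.6 kg/min.
butane mass fraction in S6 = 1878.6/5648 = 0.333.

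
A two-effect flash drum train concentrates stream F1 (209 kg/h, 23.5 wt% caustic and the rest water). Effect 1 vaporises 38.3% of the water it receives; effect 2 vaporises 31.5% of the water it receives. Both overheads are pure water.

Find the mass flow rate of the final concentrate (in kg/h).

116.7 kg/h

water in feed = 209×0.765 = 159.88 kg/h.
After stage 1: water left = (1−0.383)×159.88 = 98.649; stream total = 147.76 kg/h.
After stage 2: water left = (1−0.315)×98.649 = 67.575; final concentrate = 116.69 kg/h.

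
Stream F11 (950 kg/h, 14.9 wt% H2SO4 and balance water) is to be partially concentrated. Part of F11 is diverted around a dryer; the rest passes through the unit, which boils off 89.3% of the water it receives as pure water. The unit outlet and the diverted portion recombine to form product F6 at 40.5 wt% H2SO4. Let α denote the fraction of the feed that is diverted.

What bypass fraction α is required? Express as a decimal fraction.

All 950×0.149 = 141.55 kg/h of H2SO4 reaches F6, so F6 = 141.55/0.405 = 349.51 kg/h and vapour = 600.49 kg/h.
The evaporator receives (1−α)·950 of feed at 0.851 water and removes 0.893 of that water:
0.893×0.851×(1−α)×950 = 600.49
(1−α) = 600.49/721.95 = 0.8318;  α = 0.1682.

0.168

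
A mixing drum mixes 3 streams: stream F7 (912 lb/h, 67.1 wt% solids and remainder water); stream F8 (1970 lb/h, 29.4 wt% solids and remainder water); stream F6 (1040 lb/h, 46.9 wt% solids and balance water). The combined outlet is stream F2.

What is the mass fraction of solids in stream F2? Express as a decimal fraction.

Total flow out = 912 + 1970 + 1040 = 3922 lb/h.
solids in = 912×0.671 + 1970×0.294 + 1040×0.469 = 1678.9 lb/h.
solids mass fraction in F2 = 1678.9/3922 = 0.428.

0.428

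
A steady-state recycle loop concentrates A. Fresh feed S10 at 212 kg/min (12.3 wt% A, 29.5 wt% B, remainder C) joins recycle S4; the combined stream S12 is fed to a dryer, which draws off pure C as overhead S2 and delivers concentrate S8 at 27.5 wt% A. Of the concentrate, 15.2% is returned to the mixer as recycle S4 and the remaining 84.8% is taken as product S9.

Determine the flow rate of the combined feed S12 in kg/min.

229 kg/min

Overall A balance (none leaves overhead): A in fresh feed = A in product, i.e. 212×0.123 = (1−0.152)·S8·0.275.
S8 = 26.076/(0.275×0.848) = 111.82 kg/min.
Recycle S4 = 0.152×111.82 = 16.996 kg/min.
Combined feed S12 = 212 + 16.996 = 229 kg/min.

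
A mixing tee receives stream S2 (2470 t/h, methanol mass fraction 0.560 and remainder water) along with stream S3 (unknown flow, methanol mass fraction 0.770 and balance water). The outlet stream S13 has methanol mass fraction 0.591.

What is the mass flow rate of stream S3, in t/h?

Let S3 be the unknown flow. Total out = 2470 + S3.
methanol balance: 1383.2 + 0.770·S3 = 0.591·(2470 + S3)
(0.770 − 0.591)·S3 = 0.591×2470 − 1383.2 = 76.57
S3 = 76.57 / 0.179 = 427.77 t/h

427.8 t/h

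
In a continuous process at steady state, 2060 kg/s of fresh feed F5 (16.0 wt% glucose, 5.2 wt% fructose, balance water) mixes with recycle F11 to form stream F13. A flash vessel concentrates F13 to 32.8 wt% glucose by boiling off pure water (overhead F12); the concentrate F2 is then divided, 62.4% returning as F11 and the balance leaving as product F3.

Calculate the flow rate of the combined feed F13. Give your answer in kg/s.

Overall glucose balance (none leaves overhead): glucose in fresh feed = glucose in product, i.e. 2060×0.160 = (1−0.624)·F2·0.328.
F2 = 329.6/(0.328×0.376) = 2672.5 kg/s.
Recycle F11 = 0.624×2672.5 = 1667.7 kg/s.
Combined feed F13 = 2060 + 1667.7 = 3727.7 kg/s.

3728 kg/s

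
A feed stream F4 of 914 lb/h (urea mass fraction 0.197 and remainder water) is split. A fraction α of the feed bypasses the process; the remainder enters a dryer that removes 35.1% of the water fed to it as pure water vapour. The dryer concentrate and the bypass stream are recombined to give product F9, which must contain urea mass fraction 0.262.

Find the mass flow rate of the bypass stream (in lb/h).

109.5 lb/h

All 914×0.197 = 180.06 lb/h of urea reaches F9, so F9 = 180.06/0.262 = 687.24 lb/h and vapour = 226.76 lb/h.
The evaporator receives (1−α)·914 of feed at 0.803 water and removes 0.351 of that water:
0.351×0.803×(1−α)×914 = 226.76
(1−α) = 226.76/257.61 = 0.8802;  α = 0.1198.
Bypass flow = 0.1198×914 = 109.48 lb/h.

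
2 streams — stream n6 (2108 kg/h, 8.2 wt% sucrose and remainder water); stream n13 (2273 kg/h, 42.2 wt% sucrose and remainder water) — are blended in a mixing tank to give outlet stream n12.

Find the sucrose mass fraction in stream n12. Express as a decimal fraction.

Total flow out = 2108 + 2273 = 4381 kg/h.
sucrose in = 2108×0.082 + 2273×0.422 = 1132.1 kg/h.
sucrose mass fraction in n12 = 1132.1/4381 = 0.2584.

0.2584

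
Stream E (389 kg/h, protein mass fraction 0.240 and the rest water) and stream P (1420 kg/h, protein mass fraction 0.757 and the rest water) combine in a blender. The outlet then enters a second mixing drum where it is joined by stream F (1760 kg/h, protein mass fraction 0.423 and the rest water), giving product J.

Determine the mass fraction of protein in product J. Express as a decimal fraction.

Overall, product flow = 3569 kg/h.
protein in = 389×0.240 + 1420×0.757 + 1760×0.423 = 1912.8 kg/h.
protein fraction in J = 0.536.

0.536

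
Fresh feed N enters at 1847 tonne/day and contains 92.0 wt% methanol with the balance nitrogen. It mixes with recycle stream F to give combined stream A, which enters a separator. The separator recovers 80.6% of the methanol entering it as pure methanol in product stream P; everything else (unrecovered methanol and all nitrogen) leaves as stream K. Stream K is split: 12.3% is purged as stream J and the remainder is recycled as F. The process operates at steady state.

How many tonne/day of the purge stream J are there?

nitrogen enters only via N and leaves only via the purge: 1847×0.080 = 0.123×(nitrogen in K), and the separator passes all nitrogen, so nitrogen in A = nitrogen in K = 1201.3 tonne/day.
methanol in A: m_A = 1847×0.920 + (1−0.123)·(1−0.806)·m_A, so m_A = 1699.2/0.8299 = 2047.6 tonne/day.
K = (1−0.806)×2047.6 + 1201.3 = 1598.5 tonne/day.
Purge J = 0.123×1598.5 = 196.62 tonne/day.

196.6 tonne/day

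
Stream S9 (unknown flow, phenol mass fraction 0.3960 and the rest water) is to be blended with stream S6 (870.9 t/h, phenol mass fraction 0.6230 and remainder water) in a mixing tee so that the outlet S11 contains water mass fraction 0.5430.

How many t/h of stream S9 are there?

Let S9 be the unknown flow. Total out = 870.9 + S9.
water balance: 328.33 + 0.604·S9 = 0.543·(870.9 + S9)
(0.604 − 0.543)·S9 = 0.543×870.9 − 328.33 = 144.57
S9 = 144.57 / 0.061 = 2370 t/h

2370 t/h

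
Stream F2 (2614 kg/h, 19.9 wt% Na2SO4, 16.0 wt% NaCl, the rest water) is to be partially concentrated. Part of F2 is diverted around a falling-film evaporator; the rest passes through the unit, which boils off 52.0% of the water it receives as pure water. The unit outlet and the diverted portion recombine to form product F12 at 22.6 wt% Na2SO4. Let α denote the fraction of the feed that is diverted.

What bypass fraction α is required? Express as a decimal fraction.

All 2614×0.199 = 520.19 kg/h of Na2SO4 reaches F12, so F12 = 520.19/0.226 = 2301.7 kg/h and vapour = 312.29 kg/h.
The evaporator receives (1−α)·2614 of feed at 0.641 water and removes 0.520 of that water:
0.520×0.641×(1−α)×2614 = 312.29
(1−α) = 312.29/871.3 = 0.3584;  α = 0.6416.

0.642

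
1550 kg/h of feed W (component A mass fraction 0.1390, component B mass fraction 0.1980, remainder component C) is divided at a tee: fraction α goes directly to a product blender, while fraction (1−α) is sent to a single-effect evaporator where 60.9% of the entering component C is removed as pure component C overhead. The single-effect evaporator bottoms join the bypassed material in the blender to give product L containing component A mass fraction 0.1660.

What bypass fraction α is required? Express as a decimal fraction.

0.597

All 1550×0.139 = 215.45 kg/h of component A reaches L, so L = 215.45/0.166 = 1297.9 kg/h and vapour = 252.11 kg/h.
The evaporator receives (1−α)·1550 of feed at 0.663 component C and removes 0.609 of that component C:
0.609×0.663×(1−α)×1550 = 252.11
(1−α) = 252.11/625.84 = 0.4028;  α = 0.5972.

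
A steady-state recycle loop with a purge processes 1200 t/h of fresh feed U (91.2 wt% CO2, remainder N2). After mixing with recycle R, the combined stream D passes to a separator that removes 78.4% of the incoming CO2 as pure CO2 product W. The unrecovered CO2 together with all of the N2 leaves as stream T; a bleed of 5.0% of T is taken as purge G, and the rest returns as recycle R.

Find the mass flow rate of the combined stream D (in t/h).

N2 enters only via U and leaves only via the purge: 1200×0.088 = 0.050×(N2 in T), and the separator passes all N2, so N2 in D = N2 in T = 2112 t/h.
CO2 in D: m_A = 1200×0.912 + (1−0.050)·(1−0.784)·m_A, so m_A = 1094.4/0.7948 = 1377 t/h.
D = 1377 + 2112 = 3489 t/h.

3489 t/h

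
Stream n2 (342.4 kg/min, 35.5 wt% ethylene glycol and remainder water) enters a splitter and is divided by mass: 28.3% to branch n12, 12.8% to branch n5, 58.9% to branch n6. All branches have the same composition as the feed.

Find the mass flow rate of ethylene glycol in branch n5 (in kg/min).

Branch n5 total = 0.128×342.4 = 43.827 kg/min.
ethylene glycol in n5 = 0.355×43.827 = 15.559 kg/min.

15.56 kg/min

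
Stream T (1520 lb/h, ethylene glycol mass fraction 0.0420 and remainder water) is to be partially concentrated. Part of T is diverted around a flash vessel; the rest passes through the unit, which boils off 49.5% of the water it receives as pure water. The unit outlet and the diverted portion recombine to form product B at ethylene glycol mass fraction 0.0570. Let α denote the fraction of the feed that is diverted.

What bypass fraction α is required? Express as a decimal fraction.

0.445

All 1520×0.042 = 63.84 lb/h of ethylene glycol reaches B, so B = 63.84/0.057 = 1120 lb/h and vapour = 400 lb/h.
The evaporator receives (1−α)·1520 of feed at 0.958 water and removes 0.495 of that water:
0.495×0.958×(1−α)×1520 = 400
(1−α) = 400/720.8 = 0.5549;  α = 0.4451.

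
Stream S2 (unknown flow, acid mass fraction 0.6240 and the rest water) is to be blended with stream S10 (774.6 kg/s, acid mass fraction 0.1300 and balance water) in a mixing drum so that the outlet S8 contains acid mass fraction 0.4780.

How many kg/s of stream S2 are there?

Let S2 be the unknown flow. Total out = 774.6 + S2.
acid balance: 100.7 + 0.624·S2 = 0.478·(774.6 + S2)
(0.624 − 0.478)·S2 = 0.478×774.6 − 100.7 = 269.56
S2 = 269.56 / 0.146 = 1846.3 kg/s

1846 kg/s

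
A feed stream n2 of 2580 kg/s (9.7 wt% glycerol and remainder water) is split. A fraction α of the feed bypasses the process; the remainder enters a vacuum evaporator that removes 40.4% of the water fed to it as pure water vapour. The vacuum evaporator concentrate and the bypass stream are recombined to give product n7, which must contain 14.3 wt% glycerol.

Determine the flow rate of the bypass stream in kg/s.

All 2580×0.097 = 250.26 kg/s of glycerol reaches n7, so n7 = 250.26/0.143 = 1750.1 kg/s and vapour = 829.93 kg/s.
The evaporator receives (1−α)·2580 of feed at 0.903 water and removes 0.404 of that water:
0.404×0.903×(1−α)×2580 = 829.93
(1−α) = 829.93/941.21 = 0.8818;  α = 0.1182.
Bypass flow = 0.1182×2580 = 305.05 kg/s.

305 kg/s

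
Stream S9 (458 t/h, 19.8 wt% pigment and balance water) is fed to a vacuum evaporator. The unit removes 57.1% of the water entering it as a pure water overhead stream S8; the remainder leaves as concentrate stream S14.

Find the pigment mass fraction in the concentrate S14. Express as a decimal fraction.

0.3653

pigment is not removed: 458×0.198 = 90.684 t/h of pigment enters S14.
water entering = 458×0.802 = 367.32 t/h; overhead removed = 0.571×367.32 = 209.74 t/h.
Concentrate = 458 − 209.74 = 248.26 t/h.
Mass fraction = 90.684/248.26 = 0.3653.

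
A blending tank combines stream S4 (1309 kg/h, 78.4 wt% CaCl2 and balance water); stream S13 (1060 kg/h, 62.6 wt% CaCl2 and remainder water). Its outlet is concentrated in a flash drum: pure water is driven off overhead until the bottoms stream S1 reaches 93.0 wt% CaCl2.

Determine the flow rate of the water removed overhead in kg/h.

CaCl2 entering = 1309×0.784 + 1060×0.626 = 1689.8 kg/h.
All CaCl2 reports to S1, so S1 = 1689.8/0.930 = 1817 kg/h.
Total feed = 2369 kg/h; overhead = 2369 − 1817 = 551.99 kg/h.

552 kg/h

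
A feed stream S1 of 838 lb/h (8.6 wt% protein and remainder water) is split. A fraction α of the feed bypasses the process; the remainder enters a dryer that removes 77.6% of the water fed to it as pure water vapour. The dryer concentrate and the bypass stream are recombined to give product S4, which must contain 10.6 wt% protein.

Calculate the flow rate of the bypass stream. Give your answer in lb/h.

All 838×0.086 = 72.068 lb/h of protein reaches S4, so S4 = 72.068/0.106 = 679.89 lb/h and vapour = 158.11 lb/h.
The evaporator receives (1−α)·838 of feed at 0.914 water and removes 0.776 of that water:
0.776×0.914×(1−α)×838 = 158.11
(1−α) = 158.11/594.36 = 0.2660;  α = 0.7340.
Bypass flow = 0.7340×838 = 615.07 lb/h.

615.1 lb/h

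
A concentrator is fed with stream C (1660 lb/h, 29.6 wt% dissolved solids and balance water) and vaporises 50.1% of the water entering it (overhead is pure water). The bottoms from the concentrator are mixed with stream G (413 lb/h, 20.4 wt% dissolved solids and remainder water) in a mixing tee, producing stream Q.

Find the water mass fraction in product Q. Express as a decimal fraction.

Vapour removed = 0.501×0.704×1660 = 585.49 lb/h; concentrate = 1074.5 lb/h.
water reaching the mixer = 583.15 (from concentrate) + 413×0.796 = 911.9 lb/h.
Product flow = 1074.5 + 413 = 1487.5 lb/h; water fraction = 0.613.

0.613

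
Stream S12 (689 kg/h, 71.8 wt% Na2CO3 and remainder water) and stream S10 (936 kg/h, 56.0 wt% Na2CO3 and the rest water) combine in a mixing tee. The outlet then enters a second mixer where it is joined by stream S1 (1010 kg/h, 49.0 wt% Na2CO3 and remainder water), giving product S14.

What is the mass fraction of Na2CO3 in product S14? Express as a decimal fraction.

0.5745

Overall, product flow = 2635 kg/h.
Na2CO3 in = 689×0.718 + 936×0.560 + 1010×0.490 = 1513.8 kg/h.
Na2CO3 fraction in S14 = 0.5745.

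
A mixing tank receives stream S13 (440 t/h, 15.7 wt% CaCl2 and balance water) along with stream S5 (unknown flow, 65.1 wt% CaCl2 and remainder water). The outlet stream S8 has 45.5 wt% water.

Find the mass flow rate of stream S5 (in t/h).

Let S5 be the unknown flow. Total out = 440 + S5.
water balance: 370.92 + 0.349·S5 = 0.455·(440 + S5)
(0.349 − 0.455)·S5 = 0.455×440 − 370.92 = -170.72
S5 = -170.72 / -0.106 = 1610.6 t/h

1611 t/h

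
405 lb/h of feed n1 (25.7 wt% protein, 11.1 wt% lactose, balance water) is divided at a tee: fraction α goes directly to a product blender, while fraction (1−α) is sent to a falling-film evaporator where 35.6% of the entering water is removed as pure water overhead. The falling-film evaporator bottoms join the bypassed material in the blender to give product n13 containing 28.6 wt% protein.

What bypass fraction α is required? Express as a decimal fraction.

0.549

All 405×0.257 = 104.09 lb/h of protein reaches n13, so n13 = 104.09/0.286 = 363.93 lb/h and vapour = 41.066 lb/h.
The evaporator receives (1−α)·405 of feed at 0.632 water and removes 0.356 of that water:
0.356×0.632×(1−α)×405 = 41.066
(1−α) = 41.066/91.122 = 0.4507;  α = 0.5493.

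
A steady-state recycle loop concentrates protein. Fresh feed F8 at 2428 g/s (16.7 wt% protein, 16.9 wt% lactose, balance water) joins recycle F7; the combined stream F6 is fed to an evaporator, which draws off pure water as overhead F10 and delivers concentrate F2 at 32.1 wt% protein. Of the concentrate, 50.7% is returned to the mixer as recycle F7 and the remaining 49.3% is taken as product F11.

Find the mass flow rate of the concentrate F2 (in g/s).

Overall protein balance (none leaves overhead): protein in fresh feed = protein in product, i.e. 2428×0.167 = (1−0.507)·F2·0.321.
F2 = 405.48/(0.321×0.493) = 2562.2 g/s.

2562 g/s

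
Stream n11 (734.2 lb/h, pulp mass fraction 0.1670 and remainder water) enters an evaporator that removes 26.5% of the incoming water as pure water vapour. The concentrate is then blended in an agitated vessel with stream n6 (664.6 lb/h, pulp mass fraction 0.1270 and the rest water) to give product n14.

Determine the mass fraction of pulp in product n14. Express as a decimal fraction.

Vapour removed = 0.265×0.833×734.2 = 162.07 lb/h; concentrate = 572.13 lb/h.
pulp reaching the mixer = 122.61 (from concentrate) + 664.6×0.127 = 207.02 lb/h.
Product flow = 572.13 + 664.6 = 1236.7 lb/h; pulp fraction = 0.1674.

0.1674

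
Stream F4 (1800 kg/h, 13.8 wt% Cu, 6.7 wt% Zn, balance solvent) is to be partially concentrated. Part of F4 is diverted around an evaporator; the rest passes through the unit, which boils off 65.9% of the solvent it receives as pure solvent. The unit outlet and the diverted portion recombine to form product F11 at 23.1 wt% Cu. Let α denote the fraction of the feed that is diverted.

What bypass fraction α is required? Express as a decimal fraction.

0.232

All 1800×0.138 = 248.4 kg/h of Cu reaches F11, so F11 = 248.4/0.231 = 1075.3 kg/h and vapour = 724.68 kg/h.
The evaporator receives (1−α)·1800 of feed at 0.795 solvent and removes 0.659 of that solvent:
0.659×0.795×(1−α)×1800 = 724.68
(1−α) = 724.68/943.03 = 0.7685;  α = 0.2315.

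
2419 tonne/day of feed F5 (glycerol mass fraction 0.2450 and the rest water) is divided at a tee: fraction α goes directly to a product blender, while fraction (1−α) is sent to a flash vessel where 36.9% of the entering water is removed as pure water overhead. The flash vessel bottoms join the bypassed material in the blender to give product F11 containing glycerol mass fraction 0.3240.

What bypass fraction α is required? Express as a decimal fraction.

All 2419×0.245 = 592.65 tonne/day of glycerol reaches F11, so F11 = 592.65/0.324 = 1829.2 tonne/day and vapour = 589.82 tonne/day.
The evaporator receives (1−α)·2419 of feed at 0.755 water and removes 0.369 of that water:
0.369×0.755×(1−α)×2419 = 589.82
(1−α) = 589.82/673.92 = 0.8752;  α = 0.1248.

0.125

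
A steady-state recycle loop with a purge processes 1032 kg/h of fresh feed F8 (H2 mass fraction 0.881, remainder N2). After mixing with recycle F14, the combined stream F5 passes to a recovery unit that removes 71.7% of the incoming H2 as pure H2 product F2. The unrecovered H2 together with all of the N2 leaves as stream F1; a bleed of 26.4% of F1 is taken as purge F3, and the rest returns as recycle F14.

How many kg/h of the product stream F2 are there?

823.4 kg/h

H2 in F5: m_A = 1032×0.881 + (1−0.264)·(1−0.717)·m_A, so m_A = 909.19/0.7917 = 1148.4 kg/h.
Product F2 = 0.717×1148.4 = 823.39 kg/h.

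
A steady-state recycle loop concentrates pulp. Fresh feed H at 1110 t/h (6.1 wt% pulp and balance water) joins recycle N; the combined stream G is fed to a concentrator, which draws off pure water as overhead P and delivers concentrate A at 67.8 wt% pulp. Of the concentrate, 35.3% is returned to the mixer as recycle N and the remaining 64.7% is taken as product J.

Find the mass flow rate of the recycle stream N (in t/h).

Overall pulp balance (none leaves overhead): pulp in fresh feed = pulp in product, i.e. 1110×0.061 = (1−0.353)·A·0.678.
A = 67.71/(0.678×0.647) = 154.35 t/h.
Recycle N = 0.353×154.35 = 54.487 t/h.

54.49 t/h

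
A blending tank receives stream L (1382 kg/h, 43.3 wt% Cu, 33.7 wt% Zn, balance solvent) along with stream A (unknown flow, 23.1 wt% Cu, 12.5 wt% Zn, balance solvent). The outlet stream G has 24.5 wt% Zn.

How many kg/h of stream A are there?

Let A be the unknown flow. Total out = 1382 + A.
Zn balance: 465.73 + 0.125·A = 0.245·(1382 + A)
(0.125 − 0.245)·A = 0.245×1382 − 465.73 = -127.14
A = -127.14 / -0.120 = 1059.5 kg/h

1060 kg/h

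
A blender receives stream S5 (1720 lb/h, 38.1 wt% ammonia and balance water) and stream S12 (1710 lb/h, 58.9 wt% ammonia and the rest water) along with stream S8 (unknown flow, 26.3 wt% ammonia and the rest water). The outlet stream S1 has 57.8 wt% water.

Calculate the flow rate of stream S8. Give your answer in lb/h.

Let S8 be the unknown flow. Total out = 3430 + S8.
water balance: 1767.5 + 0.737·S8 = 0.578·(3430 + S8)
(0.737 − 0.578)·S8 = 0.578×3430 − 1767.5 = 215.05
S8 = 215.05 / 0.159 = 1352.5 lb/h

1353 lb/h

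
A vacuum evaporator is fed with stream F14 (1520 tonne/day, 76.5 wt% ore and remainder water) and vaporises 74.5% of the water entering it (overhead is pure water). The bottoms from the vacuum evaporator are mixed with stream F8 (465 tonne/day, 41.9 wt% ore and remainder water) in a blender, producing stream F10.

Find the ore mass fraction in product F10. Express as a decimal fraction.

Vapour removed = 0.745×0.235×1520 = 266.11 tonne/day; concentrate = 1253.9 tonne/day.
ore reaching the mixer = 1162.8 (from concentrate) + 465×0.419 = 1357.6 tonne/day.
Product flow = 1253.9 + 465 = 1718.9 tonne/day; ore fraction = 0.7898.

0.7898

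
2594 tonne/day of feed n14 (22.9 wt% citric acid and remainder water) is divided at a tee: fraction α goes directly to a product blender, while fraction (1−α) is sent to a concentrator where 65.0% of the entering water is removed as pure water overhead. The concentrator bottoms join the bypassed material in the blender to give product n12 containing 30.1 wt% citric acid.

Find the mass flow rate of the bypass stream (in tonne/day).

1356 tonne/day

All 2594×0.229 = 594.03 tonne/day of citric acid reaches n12, so n12 = 594.03/0.301 = 1973.5 tonne/day and vapour = 620.49 tonne/day.
The evaporator receives (1−α)·2594 of feed at 0.771 water and removes 0.650 of that water:
0.650×0.771×(1−α)×2594 = 620.49
(1−α) = 620.49/1300 = 0.4773;  α = 0.5227.
Bypass flow = 0.5227×2594 = 1355.9 tonne/day.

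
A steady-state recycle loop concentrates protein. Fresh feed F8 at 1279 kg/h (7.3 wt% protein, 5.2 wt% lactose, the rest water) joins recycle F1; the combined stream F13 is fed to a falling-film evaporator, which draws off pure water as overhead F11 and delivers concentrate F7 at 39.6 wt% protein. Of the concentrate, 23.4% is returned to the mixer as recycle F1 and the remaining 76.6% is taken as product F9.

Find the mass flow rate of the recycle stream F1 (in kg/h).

72.03 kg/h

Overall protein balance (none leaves overhead): protein in fresh feed = protein in product, i.e. 1279×0.073 = (1−0.234)·F7·0.396.
F7 = 93.367/(0.396×0.766) = 307.8 kg/h.
Recycle F1 = 0.234×307.8 = 72.025 kg/h.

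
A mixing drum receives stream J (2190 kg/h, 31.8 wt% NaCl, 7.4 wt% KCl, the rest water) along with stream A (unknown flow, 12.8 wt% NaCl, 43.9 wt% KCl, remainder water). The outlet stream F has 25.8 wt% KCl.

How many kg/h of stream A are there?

2226 kg/h

Let A be the unknown flow. Total out = 2190 + A.
KCl balance: 162.06 + 0.439·A = 0.258·(2190 + A)
(0.439 − 0.258)·A = 0.258×2190 − 162.06 = 402.96
A = 402.96 / 0.181 = 2226.3 kg/h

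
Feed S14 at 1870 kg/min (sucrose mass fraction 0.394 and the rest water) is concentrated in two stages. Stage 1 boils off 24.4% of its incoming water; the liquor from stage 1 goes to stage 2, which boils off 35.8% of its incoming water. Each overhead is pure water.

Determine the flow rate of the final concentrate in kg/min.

1287 kg/min

water in feed = 1870×0.606 = 1133.2 kg/min.
After stage 1: water left = (1−0.244)×1133.2 = 856.71; stream total = 1593.5 kg/min.
After stage 2: water left = (1−0.358)×856.71 = 550.01; final concentrate = 1286.8 kg/min.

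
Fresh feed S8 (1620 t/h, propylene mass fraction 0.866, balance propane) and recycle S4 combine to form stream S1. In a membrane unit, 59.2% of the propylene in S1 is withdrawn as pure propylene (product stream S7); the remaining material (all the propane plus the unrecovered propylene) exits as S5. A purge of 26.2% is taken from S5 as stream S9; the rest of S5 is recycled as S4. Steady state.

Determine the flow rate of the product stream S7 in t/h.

1188 t/h

propylene in S1: m_A = 1620×0.866 + (1−0.262)·(1−0.592)·m_A, so m_A = 1402.9/0.6989 = 2007.3 t/h.
Product S7 = 0.592×2007.3 = 1188.3 t/h.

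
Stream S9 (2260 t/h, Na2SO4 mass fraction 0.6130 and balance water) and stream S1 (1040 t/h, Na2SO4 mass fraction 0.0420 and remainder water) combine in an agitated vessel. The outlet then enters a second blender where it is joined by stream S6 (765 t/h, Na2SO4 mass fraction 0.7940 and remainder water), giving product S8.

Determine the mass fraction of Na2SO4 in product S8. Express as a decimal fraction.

Overall, product flow = 4065 t/h.
Na2SO4 in = 2260×0.613 + 1040×0.042 + 765×0.794 = 2036.5 t/h.
Na2SO4 fraction in S8 = 0.5010.

0.5010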